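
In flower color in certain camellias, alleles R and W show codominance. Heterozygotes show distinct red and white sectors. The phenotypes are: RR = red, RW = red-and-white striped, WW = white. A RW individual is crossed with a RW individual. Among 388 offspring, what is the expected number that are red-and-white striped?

Punnett square for RW × RW:
Offspring genotypes: 1 RR, 2 RW, 1 WW
Phenotype counts: 1 red, 2 red-and-white striped, 1 white
red-and-white striped: 2 out of 4 → fraction 1/2
Expected count = 1/2 × 388 = 194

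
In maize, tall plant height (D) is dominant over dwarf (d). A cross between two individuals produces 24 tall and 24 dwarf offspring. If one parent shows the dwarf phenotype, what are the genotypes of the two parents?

Observed offspring: 24 tall, 24 dwarf
The observed ratio simplifies to 1:1. One parent shows dwarf, so its genotype must be dd. A 1:1 offspring split requires the other parent to be heterozygous (Dd).
Parent genotypes: dd × Dd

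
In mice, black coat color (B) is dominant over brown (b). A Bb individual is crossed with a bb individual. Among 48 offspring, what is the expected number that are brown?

Punnett square for Bb × bb:
Offspring genotypes: 2 Bb, 2 bb
black: 2, brown: 2
brown: 2 out of 4 → fraction 1/2
Expected count = 1/2 × 48 = 24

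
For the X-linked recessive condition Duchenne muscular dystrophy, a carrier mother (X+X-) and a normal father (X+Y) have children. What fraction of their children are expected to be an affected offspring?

Cross: X+X- × X+Y
Offspring: 1 X+X+, 1 X+Y, 1 X+X-, 1 X-Y
Probability of an affected offspring: 1/4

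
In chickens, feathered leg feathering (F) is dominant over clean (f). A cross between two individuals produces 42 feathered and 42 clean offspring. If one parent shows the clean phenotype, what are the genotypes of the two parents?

Observed offspring: 42 feathered, 42 clean
The observed ratio simplifies to 1:1. One parent shows clean, so its genotype must be ff. A 1:1 offspring split requires the other parent to be heterozygous (Ff).
Parent genotypes: ff × Ff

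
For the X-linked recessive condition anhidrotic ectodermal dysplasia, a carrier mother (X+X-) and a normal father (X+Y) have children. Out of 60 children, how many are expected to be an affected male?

Cross: X+X- × X+Y
Offspring: 1 X+X+, 1 X+Y, 1 X+X-, 1 X-Y
Probability of an affected male: 1/4
Expected count = 1/4 × 60 = 15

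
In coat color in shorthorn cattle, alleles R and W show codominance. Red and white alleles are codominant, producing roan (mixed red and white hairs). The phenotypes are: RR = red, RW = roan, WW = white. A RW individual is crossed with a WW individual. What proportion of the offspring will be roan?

Punnett square for RW × WW:
Offspring genotypes: 2 RW, 2 WW
Phenotype counts: 2 roan, 2 white
roan: 2 out of 4
Probability: 2/4 = 1/2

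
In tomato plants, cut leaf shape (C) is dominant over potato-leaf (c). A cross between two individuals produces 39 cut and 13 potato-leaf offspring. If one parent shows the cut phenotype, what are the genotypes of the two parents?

Observed offspring: 39 cut, 13 potato-leaf
The observed ratio simplifies to 3:1. Potato-leaf (cc) offspring appear, so each parent must contribute one c allele. The parent stated to show cut carries C, so it is Cc. The other parent is then either Cc or cc: Cc × cc would give a 1:1 split, whereas Cc × Cc gives 3:1 — matching the data. So both parents are heterozygous (Cc × Cc).
Parent genotypes: Cc × Cc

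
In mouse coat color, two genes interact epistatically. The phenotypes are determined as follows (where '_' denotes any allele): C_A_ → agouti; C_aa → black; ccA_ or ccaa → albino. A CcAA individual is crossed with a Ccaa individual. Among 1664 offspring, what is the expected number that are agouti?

Cross: CcAA × Ccaa — consider each gene separately:
C gene: Cc × Cc → 1 CC, 2 Cc, 1 cc → 3 C_ : 1 cc (out of 4)
A gene: AA × aa → 4 Aa → 4 A_ (out of 4)
Genotype classes (out of 4 × 4 = 16): C_A_ = 3×4 = 12; ccA_ = 1×4 = 4
Apply the phenotype rules: C_A_ (12) → agouti; ccA_ (4) → albino
Phenotype counts (out of 16): 12 agouti, 4 albino
agouti: 12 out of 16 → fraction 3/4
Expected count = 3/4 × 1664 = 1248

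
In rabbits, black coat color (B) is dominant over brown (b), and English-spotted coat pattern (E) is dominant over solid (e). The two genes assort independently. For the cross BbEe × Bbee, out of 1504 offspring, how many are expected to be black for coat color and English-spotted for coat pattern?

Dihybrid cross BbEe × Bbee — consider each gene separately:
coat color: Bb × Bb → 1 BB, 2 Bb, 1 bb → 3 B_ : 1 bb (out of 4)
coat pattern: Ee × ee → 2 Ee, 2 ee → 2 E_ : 2 ee (out of 4)
Looking for: black (B_) and English-spotted (E_)
P(black) = 3/4, P(English-spotted) = 2/4
P(both) = 3/4 × 2/4 = 6/16 = 3/8
Expected count = 3/8 × 1504 = 564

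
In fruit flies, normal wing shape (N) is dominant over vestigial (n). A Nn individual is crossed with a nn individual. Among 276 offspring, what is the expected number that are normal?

Punnett square for Nn × nn:
Offspring genotypes: 2 Nn, 2 nn
normal: 2, vestigial: 2
normal: 2 out of 4 → fraction 1/2
Expected count = 1/2 × 276 = 138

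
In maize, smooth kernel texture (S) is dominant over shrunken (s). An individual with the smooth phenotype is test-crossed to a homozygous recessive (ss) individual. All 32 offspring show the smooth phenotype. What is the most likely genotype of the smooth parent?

Test cross: ? × ss
All offspring are smooth.
If the unknown parent were heterozygous (Ss), about half of 32 offspring would be shrunken; none are. The unknown parent is most likely homozygous dominant (SS).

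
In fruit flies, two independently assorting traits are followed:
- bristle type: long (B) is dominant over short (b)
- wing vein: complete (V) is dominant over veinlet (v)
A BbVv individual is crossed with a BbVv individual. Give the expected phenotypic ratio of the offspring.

Dihybrid cross BbVv × BbVv — consider each gene separately:
bristle type: Bb × Bb → 1 BB, 2 Bb, 1 bb → 3 B_ : 1 bb (out of 4)
wing vein: Vv × Vv → 1 VV, 2 Vv, 1 vv → 3 V_ : 1 vv (out of 4)
Combine (counts out of 4 × 4 = 16): long/complete (B_V_) = 3×3 = 9; long/veinlet (B_vv) = 3×1 = 3; short/complete (bbV_) = 1×3 = 3; short/veinlet (bbvv) = 1×1 = 1
Phenotype counts (out of 16): 9 long/complete, 3 long/veinlet, 3 short/complete, 1 short/veinlet
Ratio: 9 long/complete : 3 long/veinlet : 3 short/complete : 1 short/veinlet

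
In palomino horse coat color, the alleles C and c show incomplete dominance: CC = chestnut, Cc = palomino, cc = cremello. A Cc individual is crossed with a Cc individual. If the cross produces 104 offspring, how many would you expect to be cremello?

Punnett square for Cc × Cc:
Offspring genotypes: 1 CC, 2 Cc, 1 cc
Phenotype counts: 1 chestnut, 2 palomino, 1 cremello
cremello: 1 out of 4 → fraction 1/4
Expected count = 1/4 × 104 = 26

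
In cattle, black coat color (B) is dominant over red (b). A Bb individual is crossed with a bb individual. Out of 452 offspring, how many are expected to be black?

Punnett square for Bb × bb:
Offspring genotypes: 2 Bb, 2 bb
black: 2, red: 2
black: 2 out of 4 → fraction 1/2
Expected count = 1/2 × 452 = 226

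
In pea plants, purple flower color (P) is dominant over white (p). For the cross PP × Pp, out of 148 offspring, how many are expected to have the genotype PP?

Punnett square for PP × Pp:
Offspring genotypes: 2 PP, 2 Pp
Total offspring: 4
Count with target: 2
Probability: 2/4 = 1/2
Expected count = 1/2 × 148 = 74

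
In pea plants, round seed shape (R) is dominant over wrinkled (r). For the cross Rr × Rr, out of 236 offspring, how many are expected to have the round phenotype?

Punnett square for Rr × Rr:
Offspring genotypes: 1 RR, 2 Rr, 1 rr
Total offspring: 4
Count with target: 3
Probability: 3/4
Expected count = 3/4 × 236 = 177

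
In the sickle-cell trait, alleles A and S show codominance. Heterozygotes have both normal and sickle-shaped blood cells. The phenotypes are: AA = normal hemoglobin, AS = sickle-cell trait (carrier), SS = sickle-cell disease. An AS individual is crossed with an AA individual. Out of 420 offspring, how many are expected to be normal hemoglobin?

Punnett square for AS × AA:
Offspring genotypes: 2 AA, 2 AS
Phenotype counts: 2 normal hemoglobin, 2 sickle-cell trait (carrier)
normal hemoglobin: 2 out of 4 → fraction 1/2
Expected count = 1/2 × 420 = 210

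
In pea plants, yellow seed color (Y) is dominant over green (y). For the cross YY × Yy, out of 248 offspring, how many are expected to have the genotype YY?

Punnett square for YY × Yy:
Offspring genotypes: 2 YY, 2 Yy
Total offspring: 4
Count with target: 2
Probability: 2/4 = 1/2
Expected count = 1/2 × 248 = 124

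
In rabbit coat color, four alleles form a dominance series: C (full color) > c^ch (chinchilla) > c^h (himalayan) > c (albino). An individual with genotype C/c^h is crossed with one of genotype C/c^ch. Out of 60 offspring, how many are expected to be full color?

Cross: C/c^h × C/c^ch
Allele dominance: C > c^ch > c^h > c
Offspring genotypes: 1 C/C, 1 C/c^ch, 1 C/c^h, 1 c^ch/c^h
Phenotype counts: 3 full color, 1 chinchilla
full color: 3 out of 4 → fraction 3/4
Expected count = 3/4 × 60 = 45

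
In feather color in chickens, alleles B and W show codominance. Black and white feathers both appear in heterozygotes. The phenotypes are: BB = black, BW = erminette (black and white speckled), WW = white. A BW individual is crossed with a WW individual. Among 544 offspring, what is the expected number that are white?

Punnett square for BW × WW:
Offspring genotypes: 2 BW, 2 WW
Phenotype counts: 2 erminette (black and white speckled), 2 white
white: 2 out of 4 → fraction 1/2
Expected count = 1/2 × 544 = 272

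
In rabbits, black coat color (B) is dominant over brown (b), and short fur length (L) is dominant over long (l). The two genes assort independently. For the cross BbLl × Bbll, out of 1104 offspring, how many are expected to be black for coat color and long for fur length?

Dihybrid cross BbLl × Bbll — consider each gene separately:
coat color: Bb × Bb → 1 BB, 2 Bb, 1 bb → 3 B_ : 1 bb (out of 4)
fur length: Ll × ll → 2 Ll, 2 ll → 2 L_ : 2 ll (out of 4)
Looking for: black (B_) and long (ll)
P(black) = 3/4, P(long) = 2/4
P(both) = 3/4 × 2/4 = 6/16 = 3/8
Expected count = 3/8 × 1104 = 414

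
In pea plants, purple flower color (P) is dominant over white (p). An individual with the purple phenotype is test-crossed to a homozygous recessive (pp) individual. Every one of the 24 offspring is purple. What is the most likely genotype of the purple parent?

Test cross: ? × pp
All offspring are purple.
If the unknown parent were heterozygous (Pp), about half of 24 offspring would be white; none are. The unknown parent is most likely homozygous dominant (PP).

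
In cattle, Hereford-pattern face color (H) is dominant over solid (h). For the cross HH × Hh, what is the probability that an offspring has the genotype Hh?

Punnett square for HH × Hh:
Offspring genotypes: 2 HH, 2 Hh
Total offspring: 4
Count with target: 2
Probability: 2/4 = 1/2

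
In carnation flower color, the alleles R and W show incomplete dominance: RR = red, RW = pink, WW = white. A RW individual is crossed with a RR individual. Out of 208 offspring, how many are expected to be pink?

Punnett square for RW × RR:
Offspring genotypes: 2 RR, 2 RW
Phenotype counts: 2 red, 2 pink
pink: 2 out of 4 → fraction 1/2
Expected count = 1/2 × 208 = 104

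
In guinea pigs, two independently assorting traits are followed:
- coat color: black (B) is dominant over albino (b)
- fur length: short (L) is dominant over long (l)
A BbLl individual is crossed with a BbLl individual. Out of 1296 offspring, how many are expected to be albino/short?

Dihybrid cross BbLl × BbLl — consider each gene separately:
coat color: Bb × Bb → 1 BB, 2 Bb, 1 bb → 3 B_ : 1 bb (out of 4)
fur length: Ll × Ll → 1 LL, 2 Ll, 1 ll → 3 L_ : 1 ll (out of 4)
Combine (counts out of 4 × 4 = 16): black/short (B_L_) = 3×3 = 9; black/long (B_ll) = 3×1 = 3; albino/short (bbL_) = 1×3 = 3; albino/long (bbll) = 1×1 = 1
Phenotype counts (out of 16): 9 black/short, 3 black/long, 3 albino/short, 1 albino/long
albino/short: 3 out of 16 → fraction 3/16
Expected count = 3/16 × 1296 = 243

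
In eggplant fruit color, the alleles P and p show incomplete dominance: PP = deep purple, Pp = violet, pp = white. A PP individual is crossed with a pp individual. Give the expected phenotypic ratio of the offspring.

Punnett square for PP × pp:
Offspring genotypes: 4 Pp
Phenotype counts: 4 violet
Ratio: all violet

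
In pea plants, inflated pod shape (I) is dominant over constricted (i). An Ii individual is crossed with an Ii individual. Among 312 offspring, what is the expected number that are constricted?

Punnett square for Ii × Ii:
Offspring genotypes: 1 II, 2 Ii, 1 ii
inflated: 3, constricted: 1
constricted: 1 out of 4 → fraction 1/4
Expected count = 1/4 × 312 = 78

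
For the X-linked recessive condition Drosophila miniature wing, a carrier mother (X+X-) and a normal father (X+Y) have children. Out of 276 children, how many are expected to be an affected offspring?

Cross: X+X- × X+Y
Offspring: 1 X+X+, 1 X+Y, 1 X+X-, 1 X-Y
Probability of an affected offspring: 1/4
Expected count = 1/4 × 276 = 69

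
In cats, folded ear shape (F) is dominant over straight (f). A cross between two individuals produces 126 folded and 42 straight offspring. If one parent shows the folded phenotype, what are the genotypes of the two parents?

Observed offspring: 126 folded, 42 straight
The observed ratio simplifies to 3:1. Straight (ff) offspring appear, so each parent must contribute one f allele. The parent stated to show folded carries F, so it is Ff. The other parent is then either Ff or ff: Ff × ff would give a 1:1 split, whereas Ff × Ff gives 3:1 — matching the data. So both parents are heterozygous (Ff × Ff).
Parent genotypes: Ff × Ff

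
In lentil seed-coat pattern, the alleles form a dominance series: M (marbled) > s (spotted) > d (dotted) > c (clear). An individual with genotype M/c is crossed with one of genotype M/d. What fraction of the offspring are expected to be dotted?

Cross: M/c × M/d
Allele dominance: M > s > d > c
Offspring genotypes: 1 M/M, 1 M/d, 1 M/c, 1 d/c
Phenotype counts: 3 marbled, 1 dotted
dotted: 1 out of 4
Probability: 1/4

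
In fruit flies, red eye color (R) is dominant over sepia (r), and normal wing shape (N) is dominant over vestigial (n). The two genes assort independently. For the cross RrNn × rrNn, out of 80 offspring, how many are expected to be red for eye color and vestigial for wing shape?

Dihybrid cross RrNn × rrNn — consider each gene separately:
eye color: Rr × rr → 2 Rr, 2 rr → 2 R_ : 2 rr (out of 4)
wing shape: Nn × Nn → 1 NN, 2 Nn, 1 nn → 3 N_ : 1 nn (out of 4)
Looking for: red (R_) and vestigial (nn)
P(red) = 2/4, P(vestigial) = 1/4
P(both) = 2/4 × 1/4 = 2/16 = 1/8
Expected count = 1/8 × 80 = 10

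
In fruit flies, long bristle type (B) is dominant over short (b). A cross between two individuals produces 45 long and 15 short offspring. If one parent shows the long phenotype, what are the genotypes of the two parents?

Observed offspring: 45 long, 15 short
The observed ratio simplifies to 3:1. Short (bb) offspring appear, so each parent must contribute one b allele. The parent stated to show long carries B, so it is Bb. The other parent is then either Bb or bb: Bb × bb would give a 1:1 split, whereas Bb × Bb gives 3:1 — matching the data. So both parents are heterozygous (Bb × Bb).
Parent genotypes: Bb × Bb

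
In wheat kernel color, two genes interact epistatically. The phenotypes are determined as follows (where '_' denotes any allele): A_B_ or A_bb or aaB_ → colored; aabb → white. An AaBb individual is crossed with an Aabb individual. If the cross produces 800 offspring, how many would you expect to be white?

Cross: AaBb × Aabb — consider each gene separately:
A gene: Aa × Aa → 1 AA, 2 Aa, 1 aa → 3 A_ : 1 aa (out of 4)
B gene: Bb × bb → 2 Bb, 2 bb → 2 B_ : 2 bb (out of 4)
Genotype classes (out of 4 × 4 = 16): A_B_ = 3×2 = 6; A_bb = 3×2 = 6; aaB_ = 1×2 = 2; aabb = 1×2 = 2
Apply the phenotype rules: A_B_ (6) + A_bb (6) + aaB_ (2) → colored; aabb (2) → white
Phenotype counts (out of 16): 14 colored, 2 white
white: 2 out of 16 → fraction 1/8
Expected count = 1/8 × 800 = 100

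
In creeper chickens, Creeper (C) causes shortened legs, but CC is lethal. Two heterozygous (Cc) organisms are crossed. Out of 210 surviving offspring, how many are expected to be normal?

Cross: Cc × Cc
Punnett square offspring (before lethality): 1 CC, 2 Cc, 1 cc
The CC genotype is lethal (embryos die); surviving offspring: 2 Cc, 1 cc
normal: 1 out of 3 → fraction 1/3
Expected count = 1/3 × 210 = 70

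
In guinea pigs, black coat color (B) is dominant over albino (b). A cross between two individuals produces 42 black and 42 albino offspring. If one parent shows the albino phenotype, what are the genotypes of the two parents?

Observed offspring: 42 black, 42 albino
The observed ratio simplifies to 1:1. One parent shows albino, so its genotype must be bb. A 1:1 offspring split requires the other parent to be heterozygous (Bb).
Parent genotypes: bb × Bb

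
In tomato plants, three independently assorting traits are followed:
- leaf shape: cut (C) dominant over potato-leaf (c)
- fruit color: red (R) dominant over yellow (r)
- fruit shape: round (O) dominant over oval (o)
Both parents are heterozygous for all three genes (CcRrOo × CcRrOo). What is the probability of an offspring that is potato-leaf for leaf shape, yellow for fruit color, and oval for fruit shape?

Trihybrid cross: CcRrOo × CcRrOo
Each trait segregates independently with a 3:1 phenotypic ratio, so each gene contributes 3/4 (dominant) or 1/4 (recessive).
Target: potato-leaf (leaf shape), yellow (fruit color), oval (fruit shape)
Probability = product of independent per-trait probabilities
= 1/4 × 1/4 × 1/4 = 1/64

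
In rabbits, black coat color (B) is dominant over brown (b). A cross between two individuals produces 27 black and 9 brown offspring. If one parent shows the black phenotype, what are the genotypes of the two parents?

Observed offspring: 27 black, 9 brown
The observed ratio simplifies to 3:1. Brown (bb) offspring appear, so each parent must contribute one b allele. The parent stated to show black carries B, so it is Bb. The other parent is then either Bb or bb: Bb × bb would give a 1:1 split, whereas Bb × Bb gives 3:1 — matching the data. So both parents are heterozygous (Bb × Bb).
Parent genotypes: Bb × Bb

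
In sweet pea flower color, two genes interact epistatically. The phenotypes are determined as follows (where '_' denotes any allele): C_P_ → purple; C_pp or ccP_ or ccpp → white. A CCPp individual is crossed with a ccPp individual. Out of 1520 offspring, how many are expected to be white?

Cross: CCPp × ccPp — consider each gene separately:
C gene: CC × cc → 4 Cc → 4 C_ (out of 4)
P gene: Pp × Pp → 1 PP, 2 Pp, 1 pp → 3 P_ : 1 pp (out of 4)
Genotype classes (out of 4 × 4 = 16): C_P_ = 4×3 = 12; C_pp = 4×1 = 4
Apply the phenotype rules: C_P_ (12) → purple; C_pp (4) → white
Phenotype counts (out of 16): 12 purple, 4 white
white: 4 out of 16 → fraction 1/4
Expected count = 1/4 × 1520 = 380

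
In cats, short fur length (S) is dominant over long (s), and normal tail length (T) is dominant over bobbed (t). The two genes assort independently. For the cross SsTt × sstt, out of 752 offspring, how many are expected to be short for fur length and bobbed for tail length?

Dihybrid cross SsTt × sstt — consider each gene separately:
fur length: Ss × ss → 2 Ss, 2 ss → 2 S_ : 2 ss (out of 4)
tail length: Tt × tt → 2 Tt, 2 tt → 2 T_ : 2 tt (out of 4)
Looking for: short (S_) and bobbed (tt)
P(short) = 2/4, P(bobbed) = 2/4
P(both) = 2/4 × 2/4 = 4/16 = 1/4
Expected count = 1/4 × 752 = 188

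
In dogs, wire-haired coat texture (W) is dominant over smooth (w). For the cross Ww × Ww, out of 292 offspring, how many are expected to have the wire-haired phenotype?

Punnett square for Ww × Ww:
Offspring genotypes: 1 WW, 2 Ww, 1 ww
Total offspring: 4
Count with target: 3
Probability: 3/4
Expected count = 3/4 × 292 = 219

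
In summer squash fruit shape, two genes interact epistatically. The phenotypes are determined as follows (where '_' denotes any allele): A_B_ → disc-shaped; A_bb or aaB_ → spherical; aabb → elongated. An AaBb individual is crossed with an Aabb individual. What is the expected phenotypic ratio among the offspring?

Cross: AaBb × Aabb — consider each gene separately:
A gene: Aa × Aa → 1 AA, 2 Aa, 1 aa → 3 A_ : 1 aa (out of 4)
B gene: Bb × bb → 2 Bb, 2 bb → 2 B_ : 2 bb (out of 4)
Genotype classes (out of 4 × 4 = 16): A_B_ = 3×2 = 6; A_bb = 3×2 = 6; aaB_ = 1×2 = 2; aabb = 1×2 = 2
Apply the phenotype rules: A_B_ (6) → disc-shaped; A_bb (6) + aaB_ (2) → spherical; aabb (2) → elongated
Phenotype counts (out of 16): 6 disc-shaped, 8 spherical, 2 elongated
Ratio: 3 disc-shaped : 4 spherical : 1 elongated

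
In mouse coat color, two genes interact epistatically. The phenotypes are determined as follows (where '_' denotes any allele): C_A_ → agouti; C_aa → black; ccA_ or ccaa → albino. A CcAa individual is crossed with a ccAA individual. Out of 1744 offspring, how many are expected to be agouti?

Cross: CcAa × ccAA — consider each gene separately:
C gene: Cc × cc → 2 Cc, 2 cc → 2 C_ : 2 cc (out of 4)
A gene: Aa × AA → 2 AA, 2 Aa → 4 A_ (out of 4)
Genotype classes (out of 4 × 4 = 16): C_A_ = 2×4 = 8; ccA_ = 2×4 = 8
Apply the phenotype rules: C_A_ (8) → agouti; ccA_ (8) → albino
Phenotype counts (out of 16): 8 agouti, 8 albino
agouti: 8 out of 16 → fraction 1/2
Expected count = 1/2 × 1744 = 872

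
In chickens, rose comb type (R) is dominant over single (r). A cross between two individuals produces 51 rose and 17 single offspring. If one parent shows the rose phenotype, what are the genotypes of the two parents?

Observed offspring: 51 rose, 17 single
The observed ratio simplifies to 3:1. Single (rr) offspring appear, so each parent must contribute one r allele. The parent stated to show rose carries R, so it is Rr. The other parent is then either Rr or rr: Rr × rr would give a 1:1 split, whereas Rr × Rr gives 3:1 — matching the data. So both parents are heterozygous (Rr × Rr).
Parent genotypes: Rr × Rr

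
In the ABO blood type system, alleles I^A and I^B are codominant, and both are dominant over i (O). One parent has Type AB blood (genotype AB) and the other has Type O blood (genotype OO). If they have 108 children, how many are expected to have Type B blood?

Cross: AB × OO
Possible offspring genotypes: 2 AO, 2 BO
Blood type counts: 2 Type A, 2 Type B
Probability of Type B: 2/4 = 1/2
Expected count = 1/2 × 108 = 54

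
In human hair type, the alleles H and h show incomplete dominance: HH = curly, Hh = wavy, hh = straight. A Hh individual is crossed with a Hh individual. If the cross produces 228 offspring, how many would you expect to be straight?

Punnett square for Hh × Hh:
Offspring genotypes: 1 HH, 2 Hh, 1 hh
Phenotype counts: 1 curly, 2 wavy, 1 straight
straight: 1 out of 4 → fraction 1/4
Expected count = 1/4 × 228 = 57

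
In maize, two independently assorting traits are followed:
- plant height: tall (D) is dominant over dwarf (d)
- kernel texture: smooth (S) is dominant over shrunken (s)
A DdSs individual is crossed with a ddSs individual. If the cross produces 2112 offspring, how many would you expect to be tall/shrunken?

Dihybrid cross DdSs × ddSs — consider each gene separately:
plant height: Dd × dd → 2 Dd, 2 dd → 2 D_ : 2 dd (out of 4)
kernel texture: Ss × Ss → 1 SS, 2 Ss, 1 ss → 3 S_ : 1 ss (out of 4)
Combine (counts out of 4 × 4 = 16): tall/smooth (D_S_) = 2×3 = 6; tall/shrunken (D_ss) = 2×1 = 2; dwarf/smooth (ddS_) = 2×3 = 6; dwarf/shrunken (ddss) = 2×1 = 2
Phenotype counts (out of 16): 6 tall/smooth, 2 tall/shrunken, 6 dwarf/smooth, 2 dwarf/shrunken
tall/shrunken: 2 out of 16 → fraction 1/8
Expected count = 1/8 × 2112 = 264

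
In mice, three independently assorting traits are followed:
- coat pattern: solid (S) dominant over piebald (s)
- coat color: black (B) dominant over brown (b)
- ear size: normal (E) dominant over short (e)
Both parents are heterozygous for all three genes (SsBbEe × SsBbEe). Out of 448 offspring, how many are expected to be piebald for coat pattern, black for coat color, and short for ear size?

Trihybrid cross: SsBbEe × SsBbEe
Each trait segregates independently with a 3:1 phenotypic ratio, so each gene contributes 3/4 (dominant) or 1/4 (recessive).
Target: piebald (coat pattern), black (coat color), short (ear size)
Probability = product of independent per-trait probabilities
= 1/4 × 3/4 × 1/4 = 3/64
Expected count = 3/64 × 448 = 21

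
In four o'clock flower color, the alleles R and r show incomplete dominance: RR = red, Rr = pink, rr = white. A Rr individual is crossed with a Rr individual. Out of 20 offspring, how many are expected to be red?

Punnett square for Rr × Rr:
Offspring genotypes: 1 RR, 2 Rr, 1 rr
Phenotype counts: 1 red, 2 pink, 1 white
red: 1 out of 4 → fraction 1/4
Expected count = 1/4 × 20 = 5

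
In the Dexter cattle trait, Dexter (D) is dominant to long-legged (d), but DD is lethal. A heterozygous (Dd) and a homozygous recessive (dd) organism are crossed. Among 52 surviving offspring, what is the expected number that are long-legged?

Cross: Dd × dd
Punnett square offspring (before lethality): 2 Dd, 2 dd
No DD offspring are produced in this cross.
long-legged: 2 out of 4 → fraction 1/2
Expected count = 1/2 × 52 = 26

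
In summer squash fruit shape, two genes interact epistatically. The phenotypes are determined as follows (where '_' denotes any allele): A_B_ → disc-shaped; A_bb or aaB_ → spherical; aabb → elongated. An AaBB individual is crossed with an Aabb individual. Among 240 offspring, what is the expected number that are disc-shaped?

Cross: AaBB × Aabb — consider each gene separately:
A gene: Aa × Aa → 1 AA, 2 Aa, 1 aa → 3 A_ : 1 aa (out of 4)
B gene: BB × bb → 4 Bb → 4 B_ (out of 4)
Genotype classes (out of 4 × 4 = 16): A_B_ = 3×4 = 12; aaB_ = 1×4 = 4
Apply the phenotype rules: A_B_ (12) → disc-shaped; aaB_ (4) → spherical
Phenotype counts (out of 16): 12 disc-shaped, 4 spherical
disc-shaped: 12 out of 16 → fraction 3/4
Expected count = 3/4 × 240 = 180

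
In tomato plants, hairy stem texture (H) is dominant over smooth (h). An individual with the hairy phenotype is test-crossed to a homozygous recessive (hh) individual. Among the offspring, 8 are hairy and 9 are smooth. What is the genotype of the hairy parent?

Test cross: ? × hh
Offspring: 8 hairy, 9 smooth — approximately 1:1.
A 1:1 ratio in a test cross indicates the unknown parent is heterozygous (Hh).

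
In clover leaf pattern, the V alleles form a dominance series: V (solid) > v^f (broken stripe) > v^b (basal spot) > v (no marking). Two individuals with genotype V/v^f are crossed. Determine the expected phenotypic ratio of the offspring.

Cross: V/v^f × V/v^f
Allele dominance: V > v^f > v^b > v
Offspring genotypes: 1 V/V, 2 V/v^f, 1 v^f/v^f
Phenotype counts: 3 solid, 1 broken stripe
Ratio: 3 solid : 1 broken stripe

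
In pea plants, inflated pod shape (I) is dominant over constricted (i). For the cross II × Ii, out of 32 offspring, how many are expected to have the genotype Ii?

Punnett square for II × Ii:
Offspring genotypes: 2 II, 2 Ii
Total offspring: 4
Count with target: 2
Probability: 2/4 = 1/2
Expected count = 1/2 × 32 = 16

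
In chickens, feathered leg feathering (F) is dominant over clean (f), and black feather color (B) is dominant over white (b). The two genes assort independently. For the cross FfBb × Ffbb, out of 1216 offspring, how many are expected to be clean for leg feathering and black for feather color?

Dihybrid cross FfBb × Ffbb — consider each gene separately:
leg feathering: Ff × Ff → 1 FF, 2 Ff, 1 ff → 3 F_ : 1 ff (out of 4)
feather color: Bb × bb → 2 Bb, 2 bb → 2 B_ : 2 bb (out of 4)
Looking for: clean (ff) and black (B_)
P(clean) = 1/4, P(black) = 2/4
P(both) = 1/4 × 2/4 = 2/16 = 1/8
Expected count = 1/8 × 1216 = 152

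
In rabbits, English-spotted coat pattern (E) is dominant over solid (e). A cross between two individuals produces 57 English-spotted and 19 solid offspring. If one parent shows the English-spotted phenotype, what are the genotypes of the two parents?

Observed offspring: 57 English-spotted, 19 solid
The observed ratio simplifies to 3:1. Solid (ee) offspring appear, so each parent must contribute one e allele. The parent stated to show English-spotted carries E, so it is Ee. The other parent is then either Ee or ee: Ee × ee would give a 1:1 split, whereas Ee × Ee gives 3:1 — matching the data. So both parents are heterozygous (Ee × Ee).
Parent genotypes: Ee × Ee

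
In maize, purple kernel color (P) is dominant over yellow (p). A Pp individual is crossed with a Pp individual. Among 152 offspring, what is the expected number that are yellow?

Punnett square for Pp × Pp:
Offspring genotypes: 1 PP, 2 Pp, 1 pp
purple: 3, yellow: 1
yellow: 1 out of 4 → fraction 1/4
Expected count = 1/4 × 152 = 38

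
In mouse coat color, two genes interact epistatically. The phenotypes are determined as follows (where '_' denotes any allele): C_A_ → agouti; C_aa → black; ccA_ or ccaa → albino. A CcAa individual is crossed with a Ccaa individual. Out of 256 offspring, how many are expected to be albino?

Cross: CcAa × Ccaa — consider each gene separately:
C gene: Cc × Cc → 1 CC, 2 Cc, 1 cc → 3 C_ : 1 cc (out of 4)
A gene: Aa × aa → 2 Aa, 2 aa → 2 A_ : 2 aa (out of 4)
Genotype classes (out of 4 × 4 = 16): C_A_ = 3×2 = 6; C_aa = 3×2 = 6; ccA_ = 1×2 = 2; ccaa = 1×2 = 2
Apply the phenotype rules: C_A_ (6) → agouti; C_aa (6) → black; ccA_ (2) + ccaa (2) → albino
Phenotype counts (out of 16): 6 agouti, 6 black, 4 albino
albino: 4 out of 16 → fraction 1/4
Expected count = 1/4 × 256 = 64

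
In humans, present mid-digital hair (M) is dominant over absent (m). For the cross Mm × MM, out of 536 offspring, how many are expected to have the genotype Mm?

Punnett square for Mm × MM:
Offspring genotypes: 2 MM, 2 Mm
Total offspring: 4
Count with target: 2
Probability: 2/4 = 1/2
Expected count = 1/2 × 536 = 268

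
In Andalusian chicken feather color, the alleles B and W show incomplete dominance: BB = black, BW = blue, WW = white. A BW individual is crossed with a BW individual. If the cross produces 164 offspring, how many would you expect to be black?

Punnett square for BW × BW:
Offspring genotypes: 1 BB, 2 BW, 1 WW
Phenotype counts: 1 black, 2 blue, 1 white
black: 1 out of 4 → fraction 1/4
Expected count = 1/4 × 164 = 41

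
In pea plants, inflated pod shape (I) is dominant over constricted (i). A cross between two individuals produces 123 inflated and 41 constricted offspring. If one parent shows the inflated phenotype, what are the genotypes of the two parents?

Observed offspring: 123 inflated, 41 constricted
The observed ratio simplifies to 3:1. Constricted (ii) offspring appear, so each parent must contribute one i allele. The parent stated to show inflated carries I, so it is Ii. The other parent is then either Ii or ii: Ii × ii would give a 1:1 split, whereas Ii × Ii gives 3:1 — matching the data. So both parents are heterozygous (Ii × Ii).
Parent genotypes: Ii × Ii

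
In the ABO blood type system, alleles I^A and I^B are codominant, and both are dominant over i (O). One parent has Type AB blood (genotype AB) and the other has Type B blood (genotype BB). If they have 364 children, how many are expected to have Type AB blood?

Cross: AB × BB
Possible offspring genotypes: 2 AB, 2 BB
Blood type counts: 2 Type AB, 2 Type B
Probability of Type AB: 2/4 = 1/2
Expected count = 1/2 × 364 = 182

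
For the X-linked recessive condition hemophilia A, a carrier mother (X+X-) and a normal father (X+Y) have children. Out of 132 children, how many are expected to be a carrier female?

Cross: X+X- × X+Y
Offspring: 1 X+X+, 1 X+Y, 1 X+X-, 1 X-Y
Probability of a carrier female: 1/4
Expected count = 1/4 × 132 = 33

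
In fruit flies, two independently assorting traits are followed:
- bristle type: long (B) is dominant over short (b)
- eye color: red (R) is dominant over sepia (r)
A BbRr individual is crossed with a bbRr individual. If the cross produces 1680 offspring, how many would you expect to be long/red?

Dihybrid cross BbRr × bbRr — consider each gene separately:
bristle type: Bb × bb → 2 Bb, 2 bb → 2 B_ : 2 bb (out of 4)
eye color: Rr × Rr → 1 RR, 2 Rr, 1 rr → 3 R_ : 1 rr (out of 4)
Combine (counts out of 4 × 4 = 16): long/red (B_R_) = 2×3 = 6; long/sepia (B_rr) = 2×1 = 2; short/red (bbR_) = 2×3 = 6; short/sepia (bbrr) = 2×1 = 2
Phenotype counts (out of 16): 6 long/red, 2 long/sepia, 6 short/red, 2 short/sepia
long/red: 6 out of 16 → fraction 3/8
Expected count = 3/8 × 1680 = 630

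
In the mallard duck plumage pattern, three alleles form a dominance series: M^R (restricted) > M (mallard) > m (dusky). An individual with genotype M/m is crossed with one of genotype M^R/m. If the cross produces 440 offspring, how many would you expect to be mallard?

Cross: M/m × M^R/m
Allele dominance: M^R > M > m
Offspring genotypes: 1 M^R/M, 1 M/m, 1 M^R/m, 1 m/m
Phenotype counts: 2 restricted, 1 mallard, 1 dusky
mallard: 1 out of 4 → fraction 1/4
Expected count = 1/4 × 440 = 110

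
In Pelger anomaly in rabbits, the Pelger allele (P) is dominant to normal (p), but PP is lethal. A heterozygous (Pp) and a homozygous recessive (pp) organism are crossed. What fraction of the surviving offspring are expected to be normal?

Cross: Pp × pp
Punnett square offspring (before lethality): 2 Pp, 2 pp
No PP offspring are produced in this cross.
normal: 2 out of 4
Probability: 2/4 = 1/2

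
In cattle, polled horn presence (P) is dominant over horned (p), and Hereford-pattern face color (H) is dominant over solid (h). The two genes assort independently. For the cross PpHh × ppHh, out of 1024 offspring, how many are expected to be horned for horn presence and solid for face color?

Dihybrid cross PpHh × ppHh — consider each gene separately:
horn presence: Pp × pp → 2 Pp, 2 pp → 2 P_ : 2 pp (out of 4)
face color: Hh × Hh → 1 HH, 2 Hh, 1 hh → 3 H_ : 1 hh (out of 4)
Looking for: horned (pp) and solid (hh)
P(horned) = 2/4, P(solid) = 1/4
P(both) = 2/4 × 1/4 = 2/16 = 1/8
Expected count = 1/8 × 1024 = 128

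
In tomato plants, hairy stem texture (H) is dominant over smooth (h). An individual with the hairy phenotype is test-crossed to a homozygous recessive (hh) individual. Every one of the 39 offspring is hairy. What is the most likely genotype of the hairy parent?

Test cross: ? × hh
All offspring are hairy.
If the unknown parent were heterozygous (Hh), about half of 39 offspring would be smooth; none are. The unknown parent is most likely homozygous dominant (HH).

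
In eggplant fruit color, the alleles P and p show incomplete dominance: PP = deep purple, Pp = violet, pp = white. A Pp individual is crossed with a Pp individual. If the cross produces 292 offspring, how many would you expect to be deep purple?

Punnett square for Pp × Pp:
Offspring genotypes: 1 PP, 2 Pp, 1 pp
Phenotype counts: 1 deep purple, 2 violet, 1 white
deep purple: 1 out of 4 → fraction 1/4
Expected count = 1/4 × 292 = 73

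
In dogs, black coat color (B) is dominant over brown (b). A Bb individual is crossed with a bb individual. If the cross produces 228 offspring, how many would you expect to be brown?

Punnett square for Bb × bb:
Offspring genotypes: 2 Bb, 2 bb
black: 2, brown: 2
brown: 2 out of 4 → fraction 1/2
Expected count = 1/2 × 228 = 114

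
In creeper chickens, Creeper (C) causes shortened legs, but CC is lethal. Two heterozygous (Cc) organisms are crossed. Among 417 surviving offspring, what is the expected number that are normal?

Cross: Cc × Cc
Punnett square offspring (before lethality): 1 CC, 2 Cc, 1 cc
The CC genotype is lethal (embryos die); surviving offspring: 2 Cc, 1 cc
normal: 1 out of 3 → fraction 1/3
Expected count = 1/3 × 417 = 139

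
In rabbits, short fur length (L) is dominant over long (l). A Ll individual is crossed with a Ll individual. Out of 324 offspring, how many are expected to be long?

Punnett square for Ll × Ll:
Offspring genotypes: 1 LL, 2 Ll, 1 ll
short: 3, long: 1
long: 1 out of 4 → fraction 1/4
Expected count = 1/4 × 324 = 81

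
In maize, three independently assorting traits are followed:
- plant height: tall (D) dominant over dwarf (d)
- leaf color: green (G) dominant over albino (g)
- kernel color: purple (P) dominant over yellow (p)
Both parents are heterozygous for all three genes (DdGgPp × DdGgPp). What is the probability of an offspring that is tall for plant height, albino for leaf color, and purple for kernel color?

Trihybrid cross: DdGgPp × DdGgPp
Each trait segregates independently with a 3:1 phenotypic ratio, so each gene contributes 3/4 (dominant) or 1/4 (recessive).
Target: tall (plant height), albino (leaf color), purple (kernel color)
Probability = product of independent per-trait probabilities
= 3/4 × 1/4 × 3/4 = 9/64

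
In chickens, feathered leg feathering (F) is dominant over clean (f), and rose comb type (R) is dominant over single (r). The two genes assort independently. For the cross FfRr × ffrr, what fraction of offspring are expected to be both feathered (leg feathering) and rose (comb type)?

Dihybrid cross FfRr × ffrr — consider each gene separately:
leg feathering: Ff × ff → 2 Ff, 2 ff → 2 F_ : 2 ff (out of 4)
comb type: Rr × rr → 2 Rr, 2 rr → 2 R_ : 2 rr (out of 4)
Looking for: feathered (F_) and rose (R_)
P(feathered) = 2/4, P(rose) = 2/4
P(both) = 2/4 × 2/4 = 4/16 = 1/4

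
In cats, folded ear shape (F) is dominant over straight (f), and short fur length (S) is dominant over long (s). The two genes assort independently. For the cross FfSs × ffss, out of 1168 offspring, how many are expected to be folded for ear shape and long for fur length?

Dihybrid cross FfSs × ffss — consider each gene separately:
ear shape: Ff × ff → 2 Ff, 2 ff → 2 F_ : 2 ff (out of 4)
fur length: Ss × ss → 2 Ss, 2 ss → 2 S_ : 2 ss (out of 4)
Looking for: folded (F_) and long (ss)
P(folded) = 2/4, P(long) = 2/4
P(both) = 2/4 × 2/4 = 4/16 = 1/4
Expected count = 1/4 × 1168 = 292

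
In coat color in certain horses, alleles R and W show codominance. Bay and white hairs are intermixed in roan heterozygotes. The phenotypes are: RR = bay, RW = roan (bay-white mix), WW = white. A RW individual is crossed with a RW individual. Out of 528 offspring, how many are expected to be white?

Punnett square for RW × RW:
Offspring genotypes: 1 RR, 2 RW, 1 WW
Phenotype counts: 1 bay, 2 roan (bay-white mix), 1 white
white: 1 out of 4 → fraction 1/4
Expected count = 1/4 × 528 = 132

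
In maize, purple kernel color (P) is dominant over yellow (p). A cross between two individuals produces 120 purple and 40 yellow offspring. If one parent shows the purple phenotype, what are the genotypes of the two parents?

Observed offspring: 120 purple, 40 yellow
The observed ratio simplifies to 3:1. Yellow (pp) offspring appear, so each parent must contribute one p allele. The parent stated to show purple carries P, so it is Pp. The other parent is then either Pp or pp: Pp × pp would give a 1:1 split, whereas Pp × Pp gives 3:1 — matching the data. So both parents are heterozygous (Pp × Pp).
Parent genotypes: Pp × Pp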